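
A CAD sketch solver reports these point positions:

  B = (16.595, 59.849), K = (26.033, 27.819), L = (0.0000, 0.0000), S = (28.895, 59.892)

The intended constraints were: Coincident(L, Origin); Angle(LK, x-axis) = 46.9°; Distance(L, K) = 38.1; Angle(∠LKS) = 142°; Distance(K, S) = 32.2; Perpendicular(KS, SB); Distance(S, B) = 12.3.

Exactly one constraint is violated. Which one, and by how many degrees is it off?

Perpendicular(KS, SB) — off by 5.30°.

L = (0.00, 0.00) ✓; LK at 46.90° ✓; |LK| = 38.10 ✓; ∠LKS = 142.0° ✓; |KS| = 32.20 ✓; ∠(KS, SB) = 95.30° ✗; |SB| = 12.30 ✓.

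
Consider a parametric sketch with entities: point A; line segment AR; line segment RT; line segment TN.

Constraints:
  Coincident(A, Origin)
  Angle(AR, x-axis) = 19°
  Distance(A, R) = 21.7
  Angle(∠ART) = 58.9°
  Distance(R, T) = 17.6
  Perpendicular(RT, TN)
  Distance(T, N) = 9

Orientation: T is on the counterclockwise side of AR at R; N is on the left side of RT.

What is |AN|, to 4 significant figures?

11.52

A is at the origin; AR runs at 19.0° with length 21.7, so R = 21.7·(cos 19.0°, sin 19.0°) = (20.52, 7.065). ∠ART = 58.9°, so RT runs at 19.0° + (180° − 58.9°) = 140.1° from the x-axis; with |RT| = 17.6, T = R + 17.6·(cos 140.1°, sin 140.1°) = (7.016, 18.35). The perpendicularity gives TN at right angles to RT; with |TN| = 9.0 on the left of RT, N = T + 9.0·(-0.6414, -0.7672) = (1.243, 11.45). Then |AN| = |N − A| = 11.52.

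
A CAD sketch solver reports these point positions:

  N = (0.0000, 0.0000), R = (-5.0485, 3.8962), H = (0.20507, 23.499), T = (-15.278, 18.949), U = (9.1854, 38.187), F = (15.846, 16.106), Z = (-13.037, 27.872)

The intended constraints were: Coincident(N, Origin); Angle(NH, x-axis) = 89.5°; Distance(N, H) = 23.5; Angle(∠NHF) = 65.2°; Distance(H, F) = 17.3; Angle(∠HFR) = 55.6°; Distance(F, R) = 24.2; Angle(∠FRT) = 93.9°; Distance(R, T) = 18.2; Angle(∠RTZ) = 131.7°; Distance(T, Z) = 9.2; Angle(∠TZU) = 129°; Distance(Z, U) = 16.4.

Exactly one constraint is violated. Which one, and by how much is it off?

Distance(Z, U) = 16.4 — off by 8.10.

N = (0.00, 0.00) ✓; NH at 89.50° ✓; |NH| = 23.50 ✓; ∠NHF = 65.20° ✓; |HF| = 17.30 ✓; ∠HFR = 55.60° ✓; |FR| = 24.20 ✓; ∠FRT = 93.90° ✓; |RT| = 18.20 ✓; ∠RTZ = 131.7° ✓; |TZ| = 9.200 ✓; ∠TZU = 129.0° ✓; |ZU| = 24.50 ✗.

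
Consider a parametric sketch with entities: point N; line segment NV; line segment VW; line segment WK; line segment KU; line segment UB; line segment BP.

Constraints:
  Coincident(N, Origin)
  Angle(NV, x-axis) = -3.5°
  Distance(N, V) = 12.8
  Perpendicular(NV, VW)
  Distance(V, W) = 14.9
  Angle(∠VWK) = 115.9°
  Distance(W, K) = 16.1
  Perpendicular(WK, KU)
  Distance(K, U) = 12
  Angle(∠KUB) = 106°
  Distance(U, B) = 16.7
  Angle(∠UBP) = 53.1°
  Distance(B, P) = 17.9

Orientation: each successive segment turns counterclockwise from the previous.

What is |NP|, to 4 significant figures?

19.17

∠KUB = 106.0° gives UB at -45.40° from the x-axis; with |UB| = 16.7, B = (5.494, -0.3511). ∠UBP = 53.1° gives BP at 81.50° from the x-axis; with |BP| = 17.9, P = (8.140, 17.35). Then |NP| = |P − N| = 19.17.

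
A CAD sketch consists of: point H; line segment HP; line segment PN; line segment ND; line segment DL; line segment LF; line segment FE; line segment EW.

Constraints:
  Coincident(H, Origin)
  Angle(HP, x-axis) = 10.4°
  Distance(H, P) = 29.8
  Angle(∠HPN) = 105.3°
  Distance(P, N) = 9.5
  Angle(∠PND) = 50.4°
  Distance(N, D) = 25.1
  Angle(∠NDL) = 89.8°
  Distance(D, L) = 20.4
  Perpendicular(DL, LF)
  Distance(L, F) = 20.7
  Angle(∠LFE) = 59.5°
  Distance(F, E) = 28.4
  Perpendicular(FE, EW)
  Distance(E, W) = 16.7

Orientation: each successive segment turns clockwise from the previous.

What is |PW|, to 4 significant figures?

27.29

H is at the origin; HP runs at 10.4° with length 29.8, so P = (29.31, 5.379). ∠HPN = 105.3° gives PN at -64.30° from the x-axis; with |PN| = 9.5, N = (33.43, -3.181). ∠PND = 50.4° gives ND at 166.1° from the x-axis; with |ND| = 25.1, D = (9.065, 2.849). ∠NDL = 89.8° gives DL at 75.90° from the x-axis; with |DL| = 20.4, L = (14.03, 22.63). The perpendicularity gives LF at right angles to DL, so LF runs at -14.10°; with |LF| = 20.7, F = (34.11, 17.59). ∠LFE = 59.5° gives FE at -134.6° from the x-axis; with |FE| = 28.4, E = (14.17, -2.630). The perpendicularity gives EW at right angles to FE, so EW runs at 135.4°; with |EW| = 16.7, W = (2.279, 9.096). Then |PW| = |W − P| = 27.29.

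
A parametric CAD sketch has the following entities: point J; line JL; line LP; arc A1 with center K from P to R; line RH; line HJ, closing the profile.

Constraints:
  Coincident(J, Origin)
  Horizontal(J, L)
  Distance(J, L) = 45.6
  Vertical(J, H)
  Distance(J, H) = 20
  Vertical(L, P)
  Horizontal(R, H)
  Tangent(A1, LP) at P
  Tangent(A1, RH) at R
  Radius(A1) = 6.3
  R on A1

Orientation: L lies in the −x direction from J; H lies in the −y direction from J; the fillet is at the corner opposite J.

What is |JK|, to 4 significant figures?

41.62

J is at the origin; J and L share the same y with |JL| = 45.6 and L on the −x side, so L = (-45.60, 0.000). JH is vertical with |JH| = 20.0 and H on the −y side, so H = (0.000, -20.00). The virtual corner opposite J is at (-45.60, -20.00). Tangency of A1 to LP means the radius KP is perpendicular to LP and A1 meets RH tangentially, so KR is at right angles to RH, with radius 6.3, so the center K sits 6.3 in from both sides at K = (-39.30, -13.70). Then |JK| = |K − J| = 41.62.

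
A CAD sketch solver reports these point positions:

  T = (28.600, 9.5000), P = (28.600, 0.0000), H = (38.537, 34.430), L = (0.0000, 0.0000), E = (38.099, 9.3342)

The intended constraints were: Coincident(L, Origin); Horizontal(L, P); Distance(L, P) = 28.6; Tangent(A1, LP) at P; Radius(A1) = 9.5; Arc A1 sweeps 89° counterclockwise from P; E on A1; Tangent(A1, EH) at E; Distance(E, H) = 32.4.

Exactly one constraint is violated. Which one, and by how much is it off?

Distance(E, H) = 32.4 — off by 7.30.

L = (0.00, 0.00) ✓; L.y = 0.00, P.y = 0.00 ✓; |LP| = 28.60 ✓; ∠(TP, PL) = 90.00° ✓; |TP| = 9.500 ✓; bearing(T→E) − bearing(T→P) = 89.00° ✓; |TE| = 9.500 ✓; ∠(TE, EH) = 90.00° ✓; |EH| = 25.10 ✗.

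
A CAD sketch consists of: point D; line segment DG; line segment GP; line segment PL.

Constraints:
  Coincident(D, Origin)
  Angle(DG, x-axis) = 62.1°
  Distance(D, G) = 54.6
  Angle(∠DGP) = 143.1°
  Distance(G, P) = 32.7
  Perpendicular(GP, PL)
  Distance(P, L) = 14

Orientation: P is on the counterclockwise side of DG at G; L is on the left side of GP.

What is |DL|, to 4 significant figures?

78.64

∠DGP = 143.1°, so GP runs at 62.1° + (180° − 143.1°) = 99.00° from the x-axis; with |GP| = 32.7, P = G + 32.7·(cos 99.00°, sin 99.00°) = (20.43, 80.55). GP ⟂ PL; with |PL| = 14.0 on the left of GP, L = P + 14.0·(-0.9877, -0.1564) = (6.606, 78.36). Then |DL| = |L − D| = 78.64.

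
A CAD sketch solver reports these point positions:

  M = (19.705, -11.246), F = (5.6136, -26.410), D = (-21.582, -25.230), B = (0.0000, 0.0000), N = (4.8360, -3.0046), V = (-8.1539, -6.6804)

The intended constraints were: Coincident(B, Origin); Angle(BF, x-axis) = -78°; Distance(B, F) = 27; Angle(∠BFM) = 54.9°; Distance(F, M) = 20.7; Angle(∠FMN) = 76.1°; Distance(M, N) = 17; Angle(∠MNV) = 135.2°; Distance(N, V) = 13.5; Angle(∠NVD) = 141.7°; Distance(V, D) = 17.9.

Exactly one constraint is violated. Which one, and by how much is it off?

Distance(V, D) = 17.9 — off by 5.00.

B = (0.00, 0.00) ✓; BF at -78.00° ✓; |BF| = 27.00 ✓; ∠BFM = 54.90° ✓; |FM| = 20.70 ✓; ∠FMN = 76.10° ✓; |MN| = 17.00 ✓; ∠MNV = 135.2° ✓; |NV| = 13.50 ✓; ∠NVD = 141.7° ✓; |VD| = 22.90 ✗.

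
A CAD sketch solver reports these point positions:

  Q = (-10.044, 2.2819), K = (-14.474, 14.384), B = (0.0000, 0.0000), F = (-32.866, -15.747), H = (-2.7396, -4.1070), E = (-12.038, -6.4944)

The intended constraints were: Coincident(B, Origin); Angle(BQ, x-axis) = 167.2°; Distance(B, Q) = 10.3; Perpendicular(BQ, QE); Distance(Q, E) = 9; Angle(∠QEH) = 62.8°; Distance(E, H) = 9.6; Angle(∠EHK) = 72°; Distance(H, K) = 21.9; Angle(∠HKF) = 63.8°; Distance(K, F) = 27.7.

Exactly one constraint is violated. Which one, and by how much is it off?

Distance(K, F) = 27.7 — off by 7.60.

B = (0.00, 0.00) ✓; BQ at 167.2° ✓; |BQ| = 10.30 ✓; ∠(BQ, QE) = 90.00° ✓; |QE| = 9.000 ✓; ∠QEH = 62.80° ✓; |EH| = 9.600 ✓; ∠EHK = 72.00° ✓; |HK| = 21.90 ✓; ∠HKF = 63.80° ✓; |KF| = 35.30 ✗.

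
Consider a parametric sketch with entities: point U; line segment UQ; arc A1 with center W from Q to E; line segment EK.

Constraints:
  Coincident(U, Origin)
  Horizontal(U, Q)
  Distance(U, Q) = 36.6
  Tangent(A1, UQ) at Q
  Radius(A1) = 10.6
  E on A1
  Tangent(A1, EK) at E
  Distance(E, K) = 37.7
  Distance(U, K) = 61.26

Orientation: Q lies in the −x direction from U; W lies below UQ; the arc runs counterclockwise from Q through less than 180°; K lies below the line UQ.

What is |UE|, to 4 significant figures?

48.70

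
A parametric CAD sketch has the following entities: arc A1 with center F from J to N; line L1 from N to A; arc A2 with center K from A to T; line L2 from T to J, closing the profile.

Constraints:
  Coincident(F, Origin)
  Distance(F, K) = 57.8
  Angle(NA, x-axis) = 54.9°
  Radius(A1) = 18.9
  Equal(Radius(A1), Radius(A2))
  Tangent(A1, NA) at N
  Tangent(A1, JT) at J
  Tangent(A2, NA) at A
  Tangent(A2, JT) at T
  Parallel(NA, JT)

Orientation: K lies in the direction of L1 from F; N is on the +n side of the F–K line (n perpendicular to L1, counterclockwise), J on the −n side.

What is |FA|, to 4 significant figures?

60.81

The slot axis is L1's direction at 54.9°, so u = (cos 54.9°, sin 54.9°) = (0.5750, 0.8181) and n = (−sin 54.9°, cos 54.9°) = (-0.8181, 0.5750). F is at the origin and K lies 57.8 along u from F, so K = 57.8·u = (33.24, 47.29). Tangency of A1 to both parallel lines with radius 18.9 puts N and J at F ± 18.9·n: N = (-15.46, 10.87), J = (15.46, -10.87). Equal radii place A and T the same way about K: A = K + 18.9·n = (17.77, 58.16), T = K − 18.9·n = (48.70, 36.42). Then |FA| = |A − F| = 60.81.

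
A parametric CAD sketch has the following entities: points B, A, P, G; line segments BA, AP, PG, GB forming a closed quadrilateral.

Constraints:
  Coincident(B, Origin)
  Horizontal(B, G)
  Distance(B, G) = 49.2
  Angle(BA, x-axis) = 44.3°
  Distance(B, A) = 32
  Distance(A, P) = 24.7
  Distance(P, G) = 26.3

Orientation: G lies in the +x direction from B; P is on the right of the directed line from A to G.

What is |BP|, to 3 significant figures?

23.1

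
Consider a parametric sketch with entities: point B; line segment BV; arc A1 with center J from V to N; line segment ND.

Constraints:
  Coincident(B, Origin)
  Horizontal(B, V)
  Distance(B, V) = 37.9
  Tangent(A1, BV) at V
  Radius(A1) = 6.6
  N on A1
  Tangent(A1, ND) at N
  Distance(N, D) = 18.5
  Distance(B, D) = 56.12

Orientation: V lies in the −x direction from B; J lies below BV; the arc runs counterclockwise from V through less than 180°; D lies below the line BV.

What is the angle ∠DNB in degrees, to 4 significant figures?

123.1°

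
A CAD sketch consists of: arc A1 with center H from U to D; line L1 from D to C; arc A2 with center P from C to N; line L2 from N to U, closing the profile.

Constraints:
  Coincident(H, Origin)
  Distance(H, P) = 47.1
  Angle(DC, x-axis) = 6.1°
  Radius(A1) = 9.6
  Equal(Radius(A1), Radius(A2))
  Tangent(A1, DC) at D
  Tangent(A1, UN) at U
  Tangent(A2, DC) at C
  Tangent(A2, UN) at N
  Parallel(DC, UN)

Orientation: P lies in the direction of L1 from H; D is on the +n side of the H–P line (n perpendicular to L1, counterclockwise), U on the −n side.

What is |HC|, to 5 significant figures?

48.068

The slot axis is L1's direction at 6.1°, so u = (cos 6.1°, sin 6.1°) = (0.99434, 0.10626) and n = (−sin 6.1°, cos 6.1°) = (-0.10626, 0.99434). H is at the origin and P lies 47.1 along u from H, so P = 47.1·u = (46.833, 5.0050). Tangency of A1 to both parallel lines with radius 9.6 puts D and U at H ± 9.6·n: D = (-1.0201, 9.5456), U = (1.0201, -9.5456). Equal radii place C and N the same way about P: C = P + 9.6·n = (45.813, 14.551), N = P − 9.6·n = (47.853, -4.5406). Then |HC| = |C − H| = 48.068.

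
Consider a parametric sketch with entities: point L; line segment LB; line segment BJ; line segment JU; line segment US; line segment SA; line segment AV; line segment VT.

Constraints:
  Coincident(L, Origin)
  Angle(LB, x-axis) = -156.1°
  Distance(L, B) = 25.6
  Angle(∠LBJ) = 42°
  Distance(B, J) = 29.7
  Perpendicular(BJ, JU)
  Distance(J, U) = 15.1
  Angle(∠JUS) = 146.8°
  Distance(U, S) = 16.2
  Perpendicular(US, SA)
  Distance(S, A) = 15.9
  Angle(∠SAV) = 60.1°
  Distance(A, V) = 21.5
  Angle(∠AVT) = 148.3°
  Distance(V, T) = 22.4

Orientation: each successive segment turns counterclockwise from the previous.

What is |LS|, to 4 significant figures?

11.67

BJ ⟂ JU, so JU runs at 71.90°; with |JU| = 15.1, U = (9.517, -5.246). ∠JUS = 146.8° gives US at 105.1° from the x-axis; with |US| = 16.2, S = (5.296, 10.39). Then |LS| = |S − L| = 11.67.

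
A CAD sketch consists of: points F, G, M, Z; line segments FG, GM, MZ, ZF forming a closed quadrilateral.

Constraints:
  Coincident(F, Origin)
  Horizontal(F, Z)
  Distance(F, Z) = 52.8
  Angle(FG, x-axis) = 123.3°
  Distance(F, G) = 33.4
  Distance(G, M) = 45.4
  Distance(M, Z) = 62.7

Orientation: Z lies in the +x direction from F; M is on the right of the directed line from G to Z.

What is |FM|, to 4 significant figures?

18.00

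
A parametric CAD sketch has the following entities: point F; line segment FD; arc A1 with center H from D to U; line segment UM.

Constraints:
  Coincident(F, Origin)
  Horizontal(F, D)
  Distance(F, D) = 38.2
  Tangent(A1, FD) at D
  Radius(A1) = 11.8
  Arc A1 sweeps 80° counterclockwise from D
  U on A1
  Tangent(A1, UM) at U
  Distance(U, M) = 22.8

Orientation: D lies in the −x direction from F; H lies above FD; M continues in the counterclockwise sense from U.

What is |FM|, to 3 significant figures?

39.4

F is at the origin; F and D share the same y with |FD| = 38.2 and D on the −x side, so D = (-38.2, 0.00). Since A1 is tangent to FD there, HD ⟂ FD, so H = D + (0, 11.8) = (-38.2, 11.8). On A1, D sits at bearing -90° from H; an 80° counterclockwise sweep puts U at bearing -10°, so U = H + 11.8·(cos -10°, sin -10°) = (-26.6, 9.75). The tangent condition forces HU to be normal to UM, so UM runs along (−sin -10°, cos -10°); with |UM| = 22.8, M = (-22.6, 32.2). Then |FM| = |M − F| = 39.4.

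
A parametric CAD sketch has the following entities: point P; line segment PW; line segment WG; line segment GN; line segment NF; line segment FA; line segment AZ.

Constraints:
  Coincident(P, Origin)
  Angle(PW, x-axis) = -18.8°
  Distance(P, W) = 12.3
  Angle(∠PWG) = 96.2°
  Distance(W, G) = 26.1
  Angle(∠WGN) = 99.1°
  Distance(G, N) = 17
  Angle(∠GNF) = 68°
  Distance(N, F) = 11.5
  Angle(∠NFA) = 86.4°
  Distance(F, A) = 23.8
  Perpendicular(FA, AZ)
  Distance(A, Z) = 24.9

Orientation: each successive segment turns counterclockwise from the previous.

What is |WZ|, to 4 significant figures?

48.24

∠NFA = 86.4° gives FA at -8.500° from the x-axis; with |FA| = 23.8, A = (29.73, 14.46). The perpendicularity gives AZ at right angles to FA, so AZ runs at 81.50°; with |AZ| = 24.9, Z = (33.41, 39.09). Then |WZ| = |Z − W| = 48.24.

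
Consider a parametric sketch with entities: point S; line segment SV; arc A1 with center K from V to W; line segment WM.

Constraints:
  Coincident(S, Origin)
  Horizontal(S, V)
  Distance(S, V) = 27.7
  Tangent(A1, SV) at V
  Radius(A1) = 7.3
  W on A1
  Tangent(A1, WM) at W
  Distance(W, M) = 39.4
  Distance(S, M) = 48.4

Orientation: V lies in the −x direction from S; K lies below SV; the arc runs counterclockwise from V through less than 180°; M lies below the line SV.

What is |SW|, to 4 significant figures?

35.81

S is at the origin; SV is horizontal with |SV| = 27.7 and V on the −x side, so V = (-27.70, 0.000). Tangency of A1 to SV means the radius KV is perpendicular to SV, so K = V + (0, -7.3) = (-27.70, -7.300). Since KW ⟂ WM (tangency), |KM| = √(7.3² + 39.4²) = 40.07 regardless of where W sits on A1. So M lies on both circle(S, 48.4) and circle(K, 40.07); the below-SV intersection is M = (-16.08, -45.65). W is the foot of the tangent from M: W = (-34.18, -10.65).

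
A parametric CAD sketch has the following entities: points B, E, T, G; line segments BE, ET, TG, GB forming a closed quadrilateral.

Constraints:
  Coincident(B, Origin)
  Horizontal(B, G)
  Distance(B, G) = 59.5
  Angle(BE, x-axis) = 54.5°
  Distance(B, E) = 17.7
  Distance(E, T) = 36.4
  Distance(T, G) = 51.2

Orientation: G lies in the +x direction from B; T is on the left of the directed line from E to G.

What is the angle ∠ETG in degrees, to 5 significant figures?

69.325°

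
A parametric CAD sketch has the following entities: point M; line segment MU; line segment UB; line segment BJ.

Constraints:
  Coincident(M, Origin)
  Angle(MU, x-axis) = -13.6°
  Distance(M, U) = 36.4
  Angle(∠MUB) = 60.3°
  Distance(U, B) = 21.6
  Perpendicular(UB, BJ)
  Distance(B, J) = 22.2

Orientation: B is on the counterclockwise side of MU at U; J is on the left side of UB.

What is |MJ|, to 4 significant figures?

10.07

∠MUB = 60.3°, so UB runs at -13.6° + (180° − 60.3°) = 106.1° from the x-axis; with |UB| = 21.6, B = U + 21.6·(cos 106.1°, sin 106.1°) = (29.39, 12.19). UB is perpendicular to BJ; with |BJ| = 22.2 on the left of UB, J = B + 22.2·(-0.9608, -0.2773) = (8.060, 6.037). Then |MJ| = |J − M| = 10.07.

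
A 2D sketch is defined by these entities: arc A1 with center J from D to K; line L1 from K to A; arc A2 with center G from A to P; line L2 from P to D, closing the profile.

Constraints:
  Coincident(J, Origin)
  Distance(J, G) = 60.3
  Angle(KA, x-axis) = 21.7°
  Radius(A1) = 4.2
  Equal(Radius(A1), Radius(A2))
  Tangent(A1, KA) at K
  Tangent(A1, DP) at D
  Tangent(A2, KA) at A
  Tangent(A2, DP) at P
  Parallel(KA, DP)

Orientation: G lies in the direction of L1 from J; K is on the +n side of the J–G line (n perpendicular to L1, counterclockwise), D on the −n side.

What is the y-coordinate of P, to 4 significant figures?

18.39

The slot axis is L1's direction at 21.7°, so u = (cos 21.7°, sin 21.7°) = (0.9291, 0.3697) and n = (−sin 21.7°, cos 21.7°) = (-0.3697, 0.9291). J is at the origin and G lies 60.3 along u from J, so G = 60.3·u = (56.03, 22.30). Tangency of A1 to both parallel lines with radius 4.2 puts K and D at J ± 4.2·n: K = (-1.553, 3.902), D = (1.553, -3.902). Equal radii place A and P the same way about G: A = G + 4.2·n = (54.47, 26.20), P = G − 4.2·n = (57.58, 18.39). So P.y = 18.39.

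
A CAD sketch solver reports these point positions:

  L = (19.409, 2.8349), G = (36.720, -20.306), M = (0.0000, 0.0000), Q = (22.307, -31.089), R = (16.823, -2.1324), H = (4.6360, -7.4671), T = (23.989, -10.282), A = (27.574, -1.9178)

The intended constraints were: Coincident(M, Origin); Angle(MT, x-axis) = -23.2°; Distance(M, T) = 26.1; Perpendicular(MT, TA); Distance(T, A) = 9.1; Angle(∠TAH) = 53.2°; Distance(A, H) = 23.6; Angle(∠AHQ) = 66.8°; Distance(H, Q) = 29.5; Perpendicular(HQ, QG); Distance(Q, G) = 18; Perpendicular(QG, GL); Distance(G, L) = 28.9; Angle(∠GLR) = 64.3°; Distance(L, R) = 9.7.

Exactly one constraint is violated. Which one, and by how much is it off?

Distance(L, R) = 9.7 — off by 4.10.

M = (0.00, 0.00) ✓; MT at -23.20° ✓; |MT| = 26.10 ✓; ∠(MT, TA) = 90.00° ✓; |TA| = 9.100 ✓; ∠TAH = 53.20° ✓; |AH| = 23.60 ✓; ∠AHQ = 66.80° ✓; |HQ| = 29.50 ✓; ∠(HQ, QG) = 90.00° ✓; |QG| = 18.00 ✓; ∠(QG, GL) = 90.00° ✓; |GL| = 28.90 ✓; ∠GLR = 64.30° ✓; |LR| = 5.600 ✗.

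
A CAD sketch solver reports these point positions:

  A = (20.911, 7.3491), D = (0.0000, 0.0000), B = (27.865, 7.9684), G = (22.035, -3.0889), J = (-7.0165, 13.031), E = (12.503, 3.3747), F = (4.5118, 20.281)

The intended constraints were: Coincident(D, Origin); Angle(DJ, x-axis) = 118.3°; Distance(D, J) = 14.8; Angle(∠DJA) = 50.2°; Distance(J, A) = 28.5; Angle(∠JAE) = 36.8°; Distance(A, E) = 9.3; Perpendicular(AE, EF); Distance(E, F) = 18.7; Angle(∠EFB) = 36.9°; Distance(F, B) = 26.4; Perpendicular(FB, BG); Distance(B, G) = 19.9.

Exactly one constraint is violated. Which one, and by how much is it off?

Distance(B, G) = 19.9 — off by 7.40.

D = (0.00, 0.00) ✓; DJ at 118.3° ✓; |DJ| = 14.80 ✓; ∠DJA = 50.20° ✓; |JA| = 28.50 ✓; ∠JAE = 36.80° ✓; |AE| = 9.300 ✓; ∠(AE, EF) = 90.00° ✓; |EF| = 18.70 ✓; ∠EFB = 36.90° ✓; |FB| = 26.40 ✓; ∠(FB, BG) = 90.00° ✓; |BG| = 12.50 ✗.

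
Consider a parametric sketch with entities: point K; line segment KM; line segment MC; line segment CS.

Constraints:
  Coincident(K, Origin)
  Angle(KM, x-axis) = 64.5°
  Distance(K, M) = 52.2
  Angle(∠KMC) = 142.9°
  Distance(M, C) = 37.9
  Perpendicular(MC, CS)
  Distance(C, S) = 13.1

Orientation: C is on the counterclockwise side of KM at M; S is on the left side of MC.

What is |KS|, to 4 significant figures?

81.63

∠KMC = 142.9°, so MC runs at 64.5° + (180° − 142.9°) = 101.6° from the x-axis; with |MC| = 37.9, C = M + 37.9·(cos 101.6°, sin 101.6°) = (14.85, 84.24). MC is perpendicular to CS; with |CS| = 13.1 on the left of MC, S = C + 13.1·(-0.9796, -0.2011) = (2.019, 81.61). Then |KS| = |S − K| = 81.63.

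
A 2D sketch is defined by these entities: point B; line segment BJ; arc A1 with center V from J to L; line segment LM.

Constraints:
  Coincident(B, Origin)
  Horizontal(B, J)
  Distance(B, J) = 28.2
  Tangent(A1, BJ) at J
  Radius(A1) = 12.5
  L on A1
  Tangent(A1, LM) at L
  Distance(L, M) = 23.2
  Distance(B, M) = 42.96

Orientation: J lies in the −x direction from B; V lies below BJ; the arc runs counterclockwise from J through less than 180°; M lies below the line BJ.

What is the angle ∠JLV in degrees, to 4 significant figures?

22.42°

B is at the origin; BJ is horizontal with |BJ| = 28.2 and J on the −x side, so J = (-28.20, 0.000). The tangent condition forces VJ to be normal to BJ, so V = J + (0, -12.5) = (-28.20, -12.50). Since VL ⟂ LM (tangency), |VM| = √(12.5² + 23.2²) = 26.35 regardless of where L sits on A1. So M lies on both circle(B, 42.96) and circle(V, 26.35); the below-BJ intersection is M = (-20.56, -37.72). L is the foot of the tangent from M: L = (-37.01, -21.37).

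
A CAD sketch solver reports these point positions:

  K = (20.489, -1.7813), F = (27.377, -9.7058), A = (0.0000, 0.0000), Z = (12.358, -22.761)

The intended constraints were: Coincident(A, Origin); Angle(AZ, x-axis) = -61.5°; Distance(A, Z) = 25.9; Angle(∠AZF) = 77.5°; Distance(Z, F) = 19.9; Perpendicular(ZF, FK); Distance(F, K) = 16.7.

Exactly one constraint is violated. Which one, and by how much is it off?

Distance(F, K) = 16.7 — off by 6.20.

A = (0.00, 0.00) ✓; AZ at -61.50° ✓; |AZ| = 25.90 ✓; ∠AZF = 77.50° ✓; |ZF| = 19.90 ✓; ∠(ZF, FK) = 90.00° ✓; |FK| = 10.50 ✗.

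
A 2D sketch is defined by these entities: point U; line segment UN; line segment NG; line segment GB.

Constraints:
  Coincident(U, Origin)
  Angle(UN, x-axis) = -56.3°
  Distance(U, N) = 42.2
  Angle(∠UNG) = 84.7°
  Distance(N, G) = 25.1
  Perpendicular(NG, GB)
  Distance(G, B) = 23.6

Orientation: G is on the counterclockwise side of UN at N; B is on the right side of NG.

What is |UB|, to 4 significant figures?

68.96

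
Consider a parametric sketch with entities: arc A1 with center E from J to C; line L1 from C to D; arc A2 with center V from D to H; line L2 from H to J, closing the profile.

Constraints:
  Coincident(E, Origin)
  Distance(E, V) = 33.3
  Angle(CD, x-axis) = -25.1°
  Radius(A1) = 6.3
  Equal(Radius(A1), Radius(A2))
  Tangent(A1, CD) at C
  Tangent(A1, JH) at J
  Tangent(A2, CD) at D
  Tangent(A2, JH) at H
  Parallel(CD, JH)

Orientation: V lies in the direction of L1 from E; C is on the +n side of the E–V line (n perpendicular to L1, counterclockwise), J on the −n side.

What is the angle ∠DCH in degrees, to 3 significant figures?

20.7°

The slot axis is L1's direction at -25.1°, so u = (cos -25.1°, sin -25.1°) = (0.906, -0.424) and n = (−sin -25.1°, cos -25.1°) = (0.424, 0.906). E is at the origin and V lies 33.3 along u from E, so V = 33.3·u = (30.2, -14.1). Tangency of A1 to both parallel lines with radius 6.3 puts C and J at E ± 6.3·n: C = (2.67, 5.71), J = (-2.67, -5.71). Equal radii place D and H the same way about V: D = V + 6.3·n = (32.8, -8.42), H = V − 6.3·n = (27.5, -19.8). Then cos ∠DCH = CD·CH / (|CD||CH|), giving 20.7°.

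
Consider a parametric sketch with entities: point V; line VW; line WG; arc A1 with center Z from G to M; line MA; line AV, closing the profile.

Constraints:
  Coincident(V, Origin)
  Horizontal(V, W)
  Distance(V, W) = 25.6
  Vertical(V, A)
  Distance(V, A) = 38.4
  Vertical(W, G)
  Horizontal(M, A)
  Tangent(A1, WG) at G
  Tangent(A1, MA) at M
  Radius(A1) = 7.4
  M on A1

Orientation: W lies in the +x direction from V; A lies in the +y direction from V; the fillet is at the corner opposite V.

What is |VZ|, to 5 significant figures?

35.948

V and A share the same x with |VA| = 38.4 and A on the +y side, so A = (0.0000, 38.400). The virtual corner opposite V is at (25.600, 38.400). Since A1 is tangent to WG there, ZG ⟂ WG and since A1 is tangent to MA there, ZM ⟂ MA, with radius 7.4, so the center Z sits 7.4 in from both sides at Z = (18.200, 31.000). Then |VZ| = |Z − V| = 35.948.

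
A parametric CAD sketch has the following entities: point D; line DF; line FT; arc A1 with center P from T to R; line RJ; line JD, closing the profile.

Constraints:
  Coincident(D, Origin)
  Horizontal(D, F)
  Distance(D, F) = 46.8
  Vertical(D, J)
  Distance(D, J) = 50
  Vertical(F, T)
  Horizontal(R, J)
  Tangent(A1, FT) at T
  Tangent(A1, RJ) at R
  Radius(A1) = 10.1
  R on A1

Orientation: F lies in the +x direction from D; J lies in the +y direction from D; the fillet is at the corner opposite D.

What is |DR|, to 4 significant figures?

62.02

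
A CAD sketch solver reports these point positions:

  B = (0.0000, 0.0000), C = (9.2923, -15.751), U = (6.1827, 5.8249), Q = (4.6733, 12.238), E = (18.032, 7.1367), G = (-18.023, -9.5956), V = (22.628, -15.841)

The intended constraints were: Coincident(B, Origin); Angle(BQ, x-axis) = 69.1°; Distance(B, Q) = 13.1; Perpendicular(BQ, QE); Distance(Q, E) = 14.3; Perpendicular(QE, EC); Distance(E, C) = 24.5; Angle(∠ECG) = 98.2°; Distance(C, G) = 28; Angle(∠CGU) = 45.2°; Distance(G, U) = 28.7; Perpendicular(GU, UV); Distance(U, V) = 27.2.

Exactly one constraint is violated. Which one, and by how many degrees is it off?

Perpendicular(GU, UV) — off by 4.70°.

B = (0.00, 0.00) ✓; BQ at 69.10° ✓; |BQ| = 13.10 ✓; ∠(BQ, QE) = 90.00° ✓; |QE| = 14.30 ✓; ∠(QE, EC) = 90.00° ✓; |EC| = 24.50 ✓; ∠ECG = 98.20° ✓; |CG| = 28.00 ✓; ∠CGU = 45.20° ✓; |GU| = 28.70 ✓; ∠(GU, UV) = 85.30° ✗; |UV| = 27.20 ✓.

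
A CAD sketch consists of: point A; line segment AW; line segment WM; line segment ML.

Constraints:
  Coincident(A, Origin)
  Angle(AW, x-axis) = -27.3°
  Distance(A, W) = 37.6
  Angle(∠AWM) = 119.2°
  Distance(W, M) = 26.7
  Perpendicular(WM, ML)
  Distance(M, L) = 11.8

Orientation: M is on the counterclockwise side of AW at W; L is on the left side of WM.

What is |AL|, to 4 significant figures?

49.71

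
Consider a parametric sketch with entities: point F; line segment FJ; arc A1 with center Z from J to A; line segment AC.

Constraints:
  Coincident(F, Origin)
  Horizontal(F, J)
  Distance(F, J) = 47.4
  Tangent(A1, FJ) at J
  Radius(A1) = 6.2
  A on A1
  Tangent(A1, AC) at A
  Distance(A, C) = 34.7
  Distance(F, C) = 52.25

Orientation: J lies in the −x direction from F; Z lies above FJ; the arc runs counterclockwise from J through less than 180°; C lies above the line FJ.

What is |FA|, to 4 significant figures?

41.62

Checks: F = (0.00, 0.00) ✓; ∠(ZJ, JF) = 90.00° ✓; |ZJ| = 6.200 ✓; |ZA| = 6.200 ✓; ∠(ZA, AC) = 90.00° ✓; |AC| = 34.70 ✓; |FC| = 52.25 ✓.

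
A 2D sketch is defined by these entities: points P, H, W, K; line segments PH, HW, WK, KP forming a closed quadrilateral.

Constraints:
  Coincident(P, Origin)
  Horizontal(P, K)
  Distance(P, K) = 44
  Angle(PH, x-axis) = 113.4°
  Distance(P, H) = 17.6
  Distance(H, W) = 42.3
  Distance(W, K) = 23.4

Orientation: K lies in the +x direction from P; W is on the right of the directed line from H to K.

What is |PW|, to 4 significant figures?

27.19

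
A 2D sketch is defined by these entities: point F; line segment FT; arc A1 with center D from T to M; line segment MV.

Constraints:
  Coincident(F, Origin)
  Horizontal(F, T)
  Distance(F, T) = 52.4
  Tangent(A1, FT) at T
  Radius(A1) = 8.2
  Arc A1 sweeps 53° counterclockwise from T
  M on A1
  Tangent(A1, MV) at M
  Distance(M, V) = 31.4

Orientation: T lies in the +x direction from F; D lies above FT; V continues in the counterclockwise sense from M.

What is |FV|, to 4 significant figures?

82.84

F is at the origin; FT is horizontal with |FT| = 52.4 and T on the +x side, so T = (52.40, 0.000). The tangent condition forces DT to be normal to FT, so D = T + (0, 8.2) = (52.40, 8.200). On A1, T sits at bearing -90° from D; a 53° counterclockwise sweep puts M at bearing -37°, so M = D + 8.2·(cos -37°, sin -37°) = (58.95, 3.265). A1 meets MV tangentially, so DM is at right angles to MV, so MV runs along (−sin -37°, cos -37°); with |MV| = 31.4, V = (77.85, 28.34). Then |FV| = |V − F| = 82.84.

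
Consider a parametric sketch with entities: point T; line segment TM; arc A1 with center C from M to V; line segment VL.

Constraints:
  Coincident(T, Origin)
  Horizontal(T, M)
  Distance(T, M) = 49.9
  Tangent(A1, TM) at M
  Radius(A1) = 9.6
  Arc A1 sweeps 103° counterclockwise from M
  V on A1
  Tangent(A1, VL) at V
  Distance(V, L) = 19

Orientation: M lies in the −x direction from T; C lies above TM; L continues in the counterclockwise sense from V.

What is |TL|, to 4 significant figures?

54.09

T is at the origin; T and M share the same y with |TM| = 49.9 and M on the −x side, so M = (-49.90, 0.000). The tangent condition forces CM to be normal to TM, so C = M + (0, 9.6) = (-49.90, 9.600). On A1, M sits at bearing -90° from C; a 103° counterclockwise sweep puts V at bearing 13°, so V = C + 9.6·(cos 13°, sin 13°) = (-40.55, 11.76). Since A1 is tangent to VL there, CV ⟂ VL, so VL runs along (−sin 13°, cos 13°); with |VL| = 19.0, L = (-44.82, 30.27). Then |TL| = |L − T| = 54.09.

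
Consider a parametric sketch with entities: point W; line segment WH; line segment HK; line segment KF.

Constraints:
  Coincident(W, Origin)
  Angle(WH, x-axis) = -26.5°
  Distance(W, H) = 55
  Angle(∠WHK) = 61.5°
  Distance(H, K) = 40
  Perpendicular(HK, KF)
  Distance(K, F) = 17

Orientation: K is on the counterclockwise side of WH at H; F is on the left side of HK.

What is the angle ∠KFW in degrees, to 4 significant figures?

156.3°

W is at the origin; WH runs at -26.5° with length 55.0, so H = 55.0·(cos -26.5°, sin -26.5°) = (49.22, -24.54). ∠WHK = 61.5°, so HK runs at -26.5° + (180° − 61.5°) = 92.00° from the x-axis; with |HK| = 40.0, K = H + 40.0·(cos 92.00°, sin 92.00°) = (47.83, 15.43). HK is perpendicular to KF; with |KF| = 17.0 on the left of HK, F = K + 17.0·(-0.9994, -0.03490) = (30.84, 14.84). Then cos ∠KFW = FK·FW / (|FK||FW|), giving 156.3°.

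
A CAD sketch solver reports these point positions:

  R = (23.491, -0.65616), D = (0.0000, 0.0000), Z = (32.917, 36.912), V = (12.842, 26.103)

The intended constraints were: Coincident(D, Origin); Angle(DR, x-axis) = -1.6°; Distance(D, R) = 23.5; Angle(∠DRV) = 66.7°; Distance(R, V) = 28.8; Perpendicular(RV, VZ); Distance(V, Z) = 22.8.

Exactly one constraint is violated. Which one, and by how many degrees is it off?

Perpendicular(RV, VZ) — off by 6.60°.

D = (0.00, 0.00) ✓; DR at -1.600° ✓; |DR| = 23.50 ✓; ∠DRV = 66.70° ✓; |RV| = 28.80 ✓; ∠(RV, VZ) = 83.40° ✗; |VZ| = 22.80 ✓.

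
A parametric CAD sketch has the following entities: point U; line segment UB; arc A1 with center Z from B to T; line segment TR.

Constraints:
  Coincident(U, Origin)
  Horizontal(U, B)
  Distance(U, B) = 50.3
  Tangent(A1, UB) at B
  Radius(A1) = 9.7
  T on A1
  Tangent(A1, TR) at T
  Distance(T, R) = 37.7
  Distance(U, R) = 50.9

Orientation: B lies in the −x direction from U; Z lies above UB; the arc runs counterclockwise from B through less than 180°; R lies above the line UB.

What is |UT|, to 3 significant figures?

41.7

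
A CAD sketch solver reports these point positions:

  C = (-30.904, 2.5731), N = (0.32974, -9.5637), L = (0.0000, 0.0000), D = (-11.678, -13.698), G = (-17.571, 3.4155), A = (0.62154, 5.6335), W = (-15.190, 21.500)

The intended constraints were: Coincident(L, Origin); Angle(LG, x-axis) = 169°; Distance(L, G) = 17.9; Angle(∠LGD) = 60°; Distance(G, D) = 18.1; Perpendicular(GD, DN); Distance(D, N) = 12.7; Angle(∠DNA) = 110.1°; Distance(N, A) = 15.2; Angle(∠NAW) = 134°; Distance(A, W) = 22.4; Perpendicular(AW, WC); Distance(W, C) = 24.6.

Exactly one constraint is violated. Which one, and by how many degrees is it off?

Perpendicular(AW, WC) — off by 5.40°.

L = (0.00, 0.00) ✓; LG at 169.0° ✓; |LG| = 17.90 ✓; ∠LGD = 60.00° ✓; |GD| = 18.10 ✓; ∠(GD, DN) = 90.00° ✓; |DN| = 12.70 ✓; ∠DNA = 110.1° ✓; |NA| = 15.20 ✓; ∠NAW = 134.0° ✓; |AW| = 22.40 ✓; ∠(AW, WC) = 95.40° ✗; |WC| = 24.60 ✓.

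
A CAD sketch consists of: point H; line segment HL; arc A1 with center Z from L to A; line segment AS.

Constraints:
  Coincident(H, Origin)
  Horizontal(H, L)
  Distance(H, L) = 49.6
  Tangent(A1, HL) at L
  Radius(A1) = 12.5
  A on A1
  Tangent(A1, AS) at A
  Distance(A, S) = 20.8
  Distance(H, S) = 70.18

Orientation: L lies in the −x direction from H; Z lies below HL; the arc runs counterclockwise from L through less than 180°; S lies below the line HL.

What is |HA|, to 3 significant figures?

63.4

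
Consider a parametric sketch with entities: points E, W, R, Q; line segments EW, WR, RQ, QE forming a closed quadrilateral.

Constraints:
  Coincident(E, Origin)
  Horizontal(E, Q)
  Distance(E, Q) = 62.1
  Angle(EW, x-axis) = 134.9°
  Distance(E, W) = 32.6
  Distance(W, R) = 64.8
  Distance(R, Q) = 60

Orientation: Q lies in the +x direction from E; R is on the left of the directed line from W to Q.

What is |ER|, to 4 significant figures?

63.34

E is at the origin; E and Q share the same y with |EQ| = 62.1 and Q in +x, so Q = (62.1, 0). EW runs at 134.9° with |EW| = 32.6, so W = (-23.01, 23.09). R is determined by |WR| = 64.8 and |RQ| = 60.0 together: it lies at the intersection of circle(W, 64.8) and circle(Q, 60.0). With |WQ| = 88.19, the foot of the radical line on WQ is 47.49 from W and the perpendicular offset is √(64.8² − 47.49²) = 44.09. Taking the left-of-WQ solution: R = (34.37, 53.21).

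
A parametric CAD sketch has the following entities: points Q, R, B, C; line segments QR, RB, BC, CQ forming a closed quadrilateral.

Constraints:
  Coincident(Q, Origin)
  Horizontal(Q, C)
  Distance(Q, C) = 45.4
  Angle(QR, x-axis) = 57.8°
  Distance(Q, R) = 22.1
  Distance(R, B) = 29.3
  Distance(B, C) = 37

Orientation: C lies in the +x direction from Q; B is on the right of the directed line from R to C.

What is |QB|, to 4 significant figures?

14.48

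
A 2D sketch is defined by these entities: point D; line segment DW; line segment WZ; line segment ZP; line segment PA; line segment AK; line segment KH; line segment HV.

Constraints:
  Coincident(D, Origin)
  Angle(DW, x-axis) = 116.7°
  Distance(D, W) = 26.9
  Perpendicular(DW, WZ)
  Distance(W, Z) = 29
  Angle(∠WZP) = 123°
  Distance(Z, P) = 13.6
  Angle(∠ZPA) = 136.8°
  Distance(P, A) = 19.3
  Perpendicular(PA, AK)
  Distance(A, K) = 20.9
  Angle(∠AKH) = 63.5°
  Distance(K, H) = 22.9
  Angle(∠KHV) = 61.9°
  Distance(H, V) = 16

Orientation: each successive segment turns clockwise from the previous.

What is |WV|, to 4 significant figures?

40.05

∠AKH = 63.5° gives KH at 80.00° from the x-axis; with |KH| = 22.9, H = (14.98, 28.31). ∠KHV = 61.9° gives HV at -38.10° from the x-axis; with |HV| = 16.0, V = (27.57, 18.44). Then |WV| = |V − W| = 40.05.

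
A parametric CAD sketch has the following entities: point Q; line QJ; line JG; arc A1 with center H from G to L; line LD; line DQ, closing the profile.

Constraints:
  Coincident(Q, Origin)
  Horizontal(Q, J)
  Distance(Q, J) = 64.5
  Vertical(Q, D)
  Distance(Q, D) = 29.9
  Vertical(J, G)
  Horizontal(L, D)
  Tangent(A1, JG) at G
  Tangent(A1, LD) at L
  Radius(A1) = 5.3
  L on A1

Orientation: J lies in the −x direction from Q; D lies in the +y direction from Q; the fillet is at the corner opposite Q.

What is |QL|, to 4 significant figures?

66.32

The virtual corner opposite Q is at (-64.50, 29.90). Since A1 is tangent to JG there, HG ⟂ JG and tangency of A1 to LD means the radius HL is perpendicular to LD, with radius 5.3, so the center H sits 5.3 in from both sides at H = (-59.20, 24.60). That places the tangent points at G = (-64.50, 24.60) on JG and L = (-59.20, 29.90) on LD. Then |QL| = |L − Q| = 66.32.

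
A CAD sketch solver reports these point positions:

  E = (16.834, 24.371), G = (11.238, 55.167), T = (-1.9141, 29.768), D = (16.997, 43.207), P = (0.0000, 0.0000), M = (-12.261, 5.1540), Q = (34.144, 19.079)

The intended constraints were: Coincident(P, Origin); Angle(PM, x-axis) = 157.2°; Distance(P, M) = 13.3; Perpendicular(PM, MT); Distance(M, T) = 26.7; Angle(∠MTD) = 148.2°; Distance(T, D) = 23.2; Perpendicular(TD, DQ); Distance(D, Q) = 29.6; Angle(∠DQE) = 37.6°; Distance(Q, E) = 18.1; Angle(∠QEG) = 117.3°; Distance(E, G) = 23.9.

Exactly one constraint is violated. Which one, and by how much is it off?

Distance(E, G) = 23.9 — off by 7.40.

P = (0.00, 0.00) ✓; PM at 157.2° ✓; |PM| = 13.30 ✓; ∠(PM, MT) = 90.00° ✓; |MT| = 26.70 ✓; ∠MTD = 148.2° ✓; |TD| = 23.20 ✓; ∠(TD, DQ) = 90.00° ✓; |DQ| = 29.60 ✓; ∠DQE = 37.60° ✓; |QE| = 18.10 ✓; ∠QEG = 117.3° ✓; |EG| = 31.30 ✗.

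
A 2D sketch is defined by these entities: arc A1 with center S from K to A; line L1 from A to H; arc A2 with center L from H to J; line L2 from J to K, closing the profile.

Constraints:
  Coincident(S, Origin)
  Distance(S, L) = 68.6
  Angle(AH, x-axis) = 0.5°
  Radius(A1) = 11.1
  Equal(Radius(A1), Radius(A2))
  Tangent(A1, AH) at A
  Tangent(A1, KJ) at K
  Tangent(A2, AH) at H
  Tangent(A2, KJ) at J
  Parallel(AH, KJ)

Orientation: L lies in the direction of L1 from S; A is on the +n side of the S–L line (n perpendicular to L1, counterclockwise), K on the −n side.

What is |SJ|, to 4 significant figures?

69.49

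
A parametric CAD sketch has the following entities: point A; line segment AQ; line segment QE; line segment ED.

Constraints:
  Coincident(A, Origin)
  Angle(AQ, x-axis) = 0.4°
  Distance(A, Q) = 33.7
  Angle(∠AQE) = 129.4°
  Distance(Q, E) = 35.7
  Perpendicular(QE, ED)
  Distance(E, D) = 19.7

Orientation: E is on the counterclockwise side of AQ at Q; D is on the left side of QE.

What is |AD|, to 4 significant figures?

57.44

A is at the origin; AQ runs at 0.4° with length 33.7, so Q = 33.7·(cos 0.4°, sin 0.4°) = (33.70, 0.2353). ∠AQE = 129.4°, so QE runs at 0.4° + (180° − 129.4°) = 51.00° from the x-axis; with |QE| = 35.7, E = Q + 35.7·(cos 51.00°, sin 51.00°) = (56.17, 27.98). QE ⟂ ED; with |ED| = 19.7 on the left of QE, D = E + 19.7·(-0.7771, 0.6293) = (40.86, 40.38). Then |AD| = |D − A| = 57.44.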